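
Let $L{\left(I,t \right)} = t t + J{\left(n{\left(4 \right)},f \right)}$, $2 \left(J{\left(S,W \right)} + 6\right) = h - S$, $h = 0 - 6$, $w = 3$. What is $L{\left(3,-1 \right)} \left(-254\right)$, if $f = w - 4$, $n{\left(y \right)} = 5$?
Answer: $2667$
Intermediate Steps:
$h = -6$ ($h = 0 - 6 = -6$)
$f = -1$ ($f = 3 - 4 = -1$)
$J{\left(S,W \right)} = -9 - \frac{S}{2}$ ($J{\left(S,W \right)} = -6 + \frac{-6 - S}{2} = -6 - \left(3 + \frac{S}{2}\right) = -9 - \frac{S}{2}$)
$L{\left(I,t \right)} = - \frac{23}{2} + t^{2}$ ($L{\left(I,t \right)} = t t - \frac{23}{2} = t^{2} - \frac{23}{2} = - \frac{23}{2} + t^{2}$)
$L{\left(3,-1 \right)} \left(-254\right) = \left(- \frac{23}{2} + \left(-1\right)^{2}\right) \left(-254\right) = \left(- \frac{23}{2} + 1\right) \left(-254\right) = \left(- \frac{21}{2}\right) \left(-254\right) = 2667$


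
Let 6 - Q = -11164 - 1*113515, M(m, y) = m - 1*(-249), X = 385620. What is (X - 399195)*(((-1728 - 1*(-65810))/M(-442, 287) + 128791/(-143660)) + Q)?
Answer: -9360866088698655/5545276 ≈ -1.6881e+9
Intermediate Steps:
M(m, y) = 249 + m (M(m, y) = m + 249 = 249 + m)
Q = 124685 (Q = 6 - (-11164 - 1*113515) = 6 - (-11164 - 113515) = 6 - 1*(-124679) = 6 + 124679 = 124685)
(X - 399195)*(((-1728 - 1*(-65810))/M(-442, 287) + 128791/(-143660)) + Q) = (385620 - 399195)*(((-1728 - 1*(-65810))/(249 - 442) + 128791/(-143660)) + 124685) = -13575*(((-1728 + 65810)/(-193) + 128791*(-1/143660)) + 124685) = -13575*((64082*(-1/193) - 128791/143660) + 124685) = -13575*((-64082/193 - 128791/143660) + 124685) = -13575*(-9230876783/27726380 + 124685) = -13575*3447832813517/27726380 = -9360866088698655/5545276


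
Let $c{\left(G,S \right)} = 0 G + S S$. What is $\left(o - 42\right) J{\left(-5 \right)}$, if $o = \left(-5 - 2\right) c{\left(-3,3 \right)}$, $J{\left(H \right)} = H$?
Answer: $525$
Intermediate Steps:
$c{\left(G,S \right)} = S^{2}$ ($c{\left(G,S \right)} = 0 + S^{2} = S^{2}$)
$o = -63$ ($o = \left(-5 - 2\right) 3^{2} = \left(-7\right) 9 = -63$)
$\left(o - 42\right) J{\left(-5 \right)} = \left(-63 - 42\right) \left(-5\right) = \left(-105\right) \left(-5\right) = 525$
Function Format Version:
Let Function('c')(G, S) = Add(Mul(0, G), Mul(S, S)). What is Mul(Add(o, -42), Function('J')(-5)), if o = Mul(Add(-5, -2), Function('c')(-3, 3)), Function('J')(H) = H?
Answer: 525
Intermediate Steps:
Function('c')(G, S) = Pow(S, 2) (Function('c')(G, S) = Add(0, Pow(S, 2)) = Pow(S, 2))
o = -63 (o = Mul(Add(-5, -2), Pow(3, 2)) = Mul(-7, 9) = -63)
Mul(Add(o, -42), Function('J')(-5)) = Mul(Add(-63, -42), -5) = Mul(-105, -5) = 525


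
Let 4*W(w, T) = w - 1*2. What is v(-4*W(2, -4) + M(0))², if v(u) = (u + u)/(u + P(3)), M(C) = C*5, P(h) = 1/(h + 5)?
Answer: 0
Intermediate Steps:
P(h) = 1/(5 + h)
M(C) = 5*C
W(w, T) = -½ + w/4 (W(w, T) = (w - 1*2)/4 = (w - 2)/4 = (-2 + w)/4 = -½ + w/4)
v(u) = 2*u/(⅛ + u) (v(u) = (u + u)/(u + 1/(5 + 3)) = (2*u)/(u + 1/8) = (2*u)/(u + ⅛) = (2*u)/(⅛ + u) = 2*u/(⅛ + u))
v(-4*W(2, -4) + M(0))² = (16*(-4*(-½ + (¼)*2) + 5*0)/(1 + 8*(-4*(-½ + (¼)*2) + 5*0)))² = (16*(-4*(-½ + ½) + 0)/(1 + 8*(-4*(-½ + ½) + 0)))² = (16*(-4*0 + 0)/(1 + 8*(-4*0 + 0)))² = (16*(0 + 0)/(1 + 8*(0 + 0)))² = (16*0/(1 + 8*0))² = (16*0/(1 + 0))² = (16*0/1)² = (16*0*1)² = 0² = 0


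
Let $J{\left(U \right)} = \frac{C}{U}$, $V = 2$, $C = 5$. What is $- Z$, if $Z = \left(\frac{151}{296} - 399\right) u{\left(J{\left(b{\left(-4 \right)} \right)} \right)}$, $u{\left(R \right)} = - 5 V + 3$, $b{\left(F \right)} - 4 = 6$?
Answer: $- \frac{825671}{296} \approx -2789.4$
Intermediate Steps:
$b{\left(F \right)} = 10$ ($b{\left(F \right)} = 4 + 6 = 10$)
$J{\left(U \right)} = \frac{5}{U}$
$u{\left(R \right)} = -7$ ($u{\left(R \right)} = \left(-5\right) 2 + 3 = -10 + 3 = -7$)
$Z = \frac{825671}{296}$ ($Z = \left(\frac{151}{296} - 399\right) \left(-7\right) = \left(- \frac{117953}{296}\right) \left(-7\right) = \frac{825671}{296} \approx 2789.4$)
$- Z = \left(-1\right) \frac{825671}{296} = - \frac{825671}{296}$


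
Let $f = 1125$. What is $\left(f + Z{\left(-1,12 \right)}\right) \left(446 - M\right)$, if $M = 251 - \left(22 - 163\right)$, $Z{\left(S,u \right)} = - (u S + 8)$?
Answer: $60966$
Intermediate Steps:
$Z{\left(S,u \right)} = -8 - S u$ ($Z{\left(S,u \right)} = - (S u + 8) = - (8 + S u) = -8 - S u$)
$M = 392$ ($M = 251 - -141 = 251 + 141 = 392$)
$\left(f + Z{\left(-1,12 \right)}\right) \left(446 - M\right) = \left(1125 - \left(8 - 12\right)\right) \left(446 - 392\right) = \left(1125 + \left(-8 + 12\right)\right) \left(446 - 392\right) = \left(1125 + 4\right) 54 = 1129 \cdot 54 = 60966$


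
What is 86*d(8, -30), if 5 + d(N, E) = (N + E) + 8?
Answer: -1634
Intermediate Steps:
d(N, E) = 3 + E + N (d(N, E) = -5 + ((N + E) + 8) = -5 + ((E + N) + 8) = -5 + (8 + E + N) = 3 + E + N)
86*d(8, -30) = 86*(3 - 30 + 8) = 86*(-19) = -1634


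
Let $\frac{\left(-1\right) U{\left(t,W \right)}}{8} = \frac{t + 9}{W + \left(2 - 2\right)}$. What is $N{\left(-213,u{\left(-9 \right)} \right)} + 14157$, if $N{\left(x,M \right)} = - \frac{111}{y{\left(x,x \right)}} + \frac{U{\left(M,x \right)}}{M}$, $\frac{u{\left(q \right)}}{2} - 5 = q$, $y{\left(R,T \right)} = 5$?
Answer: $\frac{15053557}{1065} \approx 14135.0$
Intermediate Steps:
$U{\left(t,W \right)} = - \frac{8 \left(9 + t\right)}{W}$ ($U{\left(t,W \right)} = - 8 \frac{t + 9}{W + \left(2 - 2\right)} = - 8 \frac{9 + t}{W + 0} = - 8 \frac{9 + t}{W} = - \frac{8 \left(9 + t\right)}{W}$)
$u{\left(q \right)} = 10 + 2 q$
$N{\left(x,M \right)} = - \frac{111}{5} + \frac{8 \left(-9 - M\right)}{M x}$ ($N{\left(x,M \right)} = - \frac{111}{5} + \frac{8 \frac{1}{x} \left(-9 - M\right)}{M} = \left(-111\right) \frac{1}{5} + \frac{8 \left(-9 - M\right)}{M x} = - \frac{111}{5} + \frac{8 \left(-9 - M\right)}{M x}$)
$N{\left(-213,u{\left(-9 \right)} \right)} + 14157 = \left(- \frac{111}{5} - \frac{8}{-213} - \frac{72}{\left(10 + 2 \left(-9\right)\right) \left(-213\right)}\right) + 14157 = \left(- \frac{111}{5} - - \frac{8}{213} - 72 \frac{1}{10 - 18} \left(- \frac{1}{213}\right)\right) + 14157 = \left(- \frac{111}{5} + \frac{8}{213} - 72 \frac{1}{-8} \left(- \frac{1}{213}\right)\right) + 14157 = \left(- \frac{111}{5} + \frac{8}{213} - \left(-9\right) \left(- \frac{1}{213}\right)\right) + 14157 = \left(- \frac{111}{5} + \frac{8}{213} - \frac{3}{71}\right) + 14157 = - \frac{23648}{1065} + 14157 = \frac{15053557}{1065}$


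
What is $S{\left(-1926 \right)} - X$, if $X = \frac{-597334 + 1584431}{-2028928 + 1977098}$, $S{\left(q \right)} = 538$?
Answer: $\frac{28871637}{51830} \approx 557.04$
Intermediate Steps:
$X = - \frac{987097}{51830}$ ($X = \frac{987097}{-51830} = 987097 \left(- \frac{1}{51830}\right) = - \frac{987097}{51830} \approx -19.045$)
$S{\left(-1926 \right)} - X = 538 - - \frac{987097}{51830} = 538 + \frac{987097}{51830} = \frac{28871637}{51830}$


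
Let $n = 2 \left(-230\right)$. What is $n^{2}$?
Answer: $211600$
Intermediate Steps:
$n = -460$
$n^{2} = \left(-460\right)^{2} = 211600$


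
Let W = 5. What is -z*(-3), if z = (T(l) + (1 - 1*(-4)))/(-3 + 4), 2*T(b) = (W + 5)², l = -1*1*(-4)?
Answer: 165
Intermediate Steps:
l = 4 (l = -1*(-4) = 4)
T(b) = 50 (T(b) = (5 + 5)²/2 = (½)*10² = (½)*100 = 50)
z = 55 (z = (50 + (1 - 1*(-4)))/(-3 + 4) = (50 + (1 + 4))/1 = (50 + 5)*1 = 55*1 = 55)
-z*(-3) = -1*55*(-3) = -55*(-3) = 165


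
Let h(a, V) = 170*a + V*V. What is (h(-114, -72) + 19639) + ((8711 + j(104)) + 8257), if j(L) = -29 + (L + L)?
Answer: 22590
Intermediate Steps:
j(L) = -29 + 2*L
h(a, V) = V**2 + 170*a (h(a, V) = 170*a + V**2 = V**2 + 170*a)
(h(-114, -72) + 19639) + ((8711 + j(104)) + 8257) = (((-72)**2 + 170*(-114)) + 19639) + ((8711 + (-29 + 2*104)) + 8257) = ((5184 - 19380) + 19639) + ((8711 + (-29 + 208)) + 8257) = (-14196 + 19639) + ((8711 + 179) + 8257) = 5443 + (8890 + 8257) = 5443 + 17147 = 22590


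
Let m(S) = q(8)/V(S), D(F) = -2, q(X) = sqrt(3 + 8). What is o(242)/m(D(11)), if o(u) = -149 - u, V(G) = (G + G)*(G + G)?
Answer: -6256*sqrt(11)/11 ≈ -1886.3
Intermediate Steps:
V(G) = 4*G**2 (V(G) = (2*G)*(2*G) = 4*G**2)
q(X) = sqrt(11)
m(S) = sqrt(11)/(4*S**2) (m(S) = sqrt(11)/((4*S**2)) = sqrt(11)*(1/(4*S**2)) = sqrt(11)/(4*S**2))
o(242)/m(D(11)) = (-149 - 1*242)/(((1/4)*sqrt(11)/(-2)**2)) = (-149 - 242)/(((1/4)*sqrt(11)*(1/4))) = -391*16*sqrt(11)/11 = -6256*sqrt(11)/11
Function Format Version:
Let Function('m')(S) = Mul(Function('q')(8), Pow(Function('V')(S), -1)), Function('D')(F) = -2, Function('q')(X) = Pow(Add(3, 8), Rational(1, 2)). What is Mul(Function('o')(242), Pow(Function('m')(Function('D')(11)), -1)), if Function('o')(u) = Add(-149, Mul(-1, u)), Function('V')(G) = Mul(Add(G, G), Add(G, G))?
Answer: Mul(Rational(-6256, 11), Pow(11, Rational(1, 2))) ≈ -1886.3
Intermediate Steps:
Function('V')(G) = Mul(4, Pow(G, 2)) (Function('V')(G) = Mul(Mul(2, G), Mul(2, G)) = Mul(4, Pow(G, 2)))
Function('q')(X) = Pow(11, Rational(1, 2))
Function('m')(S) = Mul(Rational(1, 4), Pow(11, Rational(1, 2)), Pow(S, -2)) (Function('m')(S) = Mul(Pow(11, Rational(1, 2)), Pow(Mul(4, Pow(S, 2)), -1)) = Mul(Pow(11, Rational(1, 2)), Mul(Rational(1, 4), Pow(S, -2))) = Mul(Rational(1, 4), Pow(11, Rational(1, 2)), Pow(S, -2)))
Mul(Function('o')(242), Pow(Function('m')(Function('D')(11)), -1)) = Mul(Add(-149, Mul(-1, 242)), Pow(Mul(Rational(1, 4), Pow(11, Rational(1, 2)), Pow(-2, -2)), -1)) = Mul(Add(-149, -242), Pow(Mul(Rational(1, 4), Pow(11, Rational(1, 2)), Rational(1, 4)), -1)) = Mul(-391, Pow(Mul(Rational(1, 16), Pow(11, Rational(1, 2))), -1)) = Mul(-391, Mul(Rational(16, 11), Pow(11, Rational(1, 2)))) = Mul(Rational(-6256, 11), Pow(11, Rational(1, 2)))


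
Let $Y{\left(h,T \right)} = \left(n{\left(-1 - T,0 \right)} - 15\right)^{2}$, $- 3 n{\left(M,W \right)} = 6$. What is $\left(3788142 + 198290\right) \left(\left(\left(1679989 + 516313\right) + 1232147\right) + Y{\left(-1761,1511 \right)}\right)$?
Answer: $13668430882816$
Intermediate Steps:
$n{\left(M,W \right)} = -2$ ($n{\left(M,W \right)} = \left(- \frac{1}{3}\right) 6 = -2$)
$Y{\left(h,T \right)} = 289$ ($Y{\left(h,T \right)} = \left(-2 - 15\right)^{2} = \left(-17\right)^{2} = 289$)
$\left(3788142 + 198290\right) \left(\left(\left(1679989 + 516313\right) + 1232147\right) + Y{\left(-1761,1511 \right)}\right) = \left(3788142 + 198290\right) \left(\left(\left(1679989 + 516313\right) + 1232147\right) + 289\right) = 3986432 \left(\left(2196302 + 1232147\right) + 289\right) = 3986432 \left(3428449 + 289\right) = 3986432 \cdot 3428738 = 13668430882816$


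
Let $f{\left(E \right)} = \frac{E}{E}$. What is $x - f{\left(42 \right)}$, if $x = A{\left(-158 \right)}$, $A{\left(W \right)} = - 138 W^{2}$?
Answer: $-3445033$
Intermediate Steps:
$f{\left(E \right)} = 1$
$x = -3445032$ ($x = - 138 \left(-158\right)^{2} = \left(-138\right) 24964 = -3445032$)
$x - f{\left(42 \right)} = -3445032 - 1 = -3445033$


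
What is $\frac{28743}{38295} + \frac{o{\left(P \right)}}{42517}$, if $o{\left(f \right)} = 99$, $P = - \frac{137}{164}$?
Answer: $\frac{408619112}{542729505} \approx 0.7529$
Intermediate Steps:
$P = - \frac{137}{164}$ ($P = \left(-137\right) \frac{1}{164} = - \frac{137}{164} \approx -0.83537$)
$\frac{28743}{38295} + \frac{o{\left(P \right)}}{42517} = \frac{28743}{38295} + \frac{99}{42517} = 28743 \cdot \frac{1}{38295} + 99 \cdot \frac{1}{42517} = \frac{9581}{12765} + \frac{99}{42517} = \frac{408619112}{542729505}$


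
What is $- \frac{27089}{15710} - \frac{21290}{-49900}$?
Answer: $- \frac{5086376}{3919645} \approx -1.2977$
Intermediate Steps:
$- \frac{27089}{15710} - \frac{21290}{-49900} = \left(-27089\right) \frac{1}{15710} - - \frac{2129}{4990} = - \frac{27089}{15710} + \frac{2129}{4990} = - \frac{5086376}{3919645}$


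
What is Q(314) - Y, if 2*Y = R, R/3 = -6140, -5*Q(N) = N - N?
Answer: 9210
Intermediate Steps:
Q(N) = 0 (Q(N) = -(N - N)/5 = -⅕*0 = 0)
R = -18420 (R = 3*(-6140) = -18420)
Y = -9210 (Y = (½)*(-18420) = -9210)
Q(314) - Y = 0 - 1*(-9210) = 0 + 9210 = 9210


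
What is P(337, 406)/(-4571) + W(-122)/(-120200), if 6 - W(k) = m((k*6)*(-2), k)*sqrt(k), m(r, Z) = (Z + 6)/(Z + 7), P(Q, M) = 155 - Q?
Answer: 1560641/39245300 + 29*I*sqrt(122)/3455750 ≈ 0.039766 + 9.2691e-5*I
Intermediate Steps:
m(r, Z) = (6 + Z)/(7 + Z)
W(k) = 6 - sqrt(k)*(6 + k)/(7 + k) (W(k) = 6 - (6 + k)/(7 + k)*sqrt(k) = 6 - sqrt(k)*(6 + k)/(7 + k))
P(337, 406)/(-4571) + W(-122)/(-120200) = (155 - 1*337)/(-4571) + ((42 + 6*(-122) - sqrt(-122)*(6 - 122))/(7 - 122))/(-120200) = (155 - 337)*(-1/4571) + ((42 - 732 - 1*I*sqrt(122)*(-116))/(-115))*(-1/120200) = -182*(-1/4571) - (42 - 732 + 116*I*sqrt(122))/115*(-1/120200) = 26/653 - (-690 + 116*I*sqrt(122))/115*(-1/120200) = 26/653 + (6 - 116*I*sqrt(122)/115)*(-1/120200) = 26/653 + (-3/60100 + 29*I*sqrt(122)/3455750) = 1560641/39245300 + 29*I*sqrt(122)/3455750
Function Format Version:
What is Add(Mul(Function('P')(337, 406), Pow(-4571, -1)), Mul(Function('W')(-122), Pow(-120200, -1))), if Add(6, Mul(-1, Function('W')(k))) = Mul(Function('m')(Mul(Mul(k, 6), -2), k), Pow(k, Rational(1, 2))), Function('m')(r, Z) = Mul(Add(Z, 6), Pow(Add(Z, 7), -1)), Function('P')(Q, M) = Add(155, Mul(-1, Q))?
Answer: Add(Rational(1560641, 39245300), Mul(Rational(29, 3455750), I, Pow(122, Rational(1, 2)))) ≈ Add(0.039766, Mul(9.2691e-5, I))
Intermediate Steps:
Function('m')(r, Z) = Mul(Pow(Add(7, Z), -1), Add(6, Z)) (Function('m')(r, Z) = Mul(Add(6, Z), Pow(Add(7, Z), -1)) = Mul(Pow(Add(7, Z), -1), Add(6, Z)))
Function('W')(k) = Add(6, Mul(-1, Pow(k, Rational(1, 2)), Pow(Add(7, k), -1), Add(6, k))) (Function('W')(k) = Add(6, Mul(-1, Mul(Mul(Pow(Add(7, k), -1), Add(6, k)), Pow(k, Rational(1, 2))))) = Add(6, Mul(-1, Mul(Pow(k, Rational(1, 2)), Pow(Add(7, k), -1), Add(6, k)))) = Add(6, Mul(-1, Pow(k, Rational(1, 2)), Pow(Add(7, k), -1), Add(6, k))))
Add(Mul(Function('P')(337, 406), Pow(-4571, -1)), Mul(Function('W')(-122), Pow(-120200, -1))) = Add(Mul(Add(155, Mul(-1, 337)), Pow(-4571, -1)), Mul(Mul(Pow(Add(7, -122), -1), Add(42, Mul(6, -122), Mul(-1, Pow(-122, Rational(1, 2)), Add(6, -122)))), Pow(-120200, -1))) = Add(Mul(Add(155, -337), Rational(-1, 4571)), Mul(Mul(Pow(-115, -1), Add(42, -732, Mul(-1, Mul(I, Pow(122, Rational(1, 2))), -116))), Rational(-1, 120200))) = Add(Mul(-182, Rational(-1, 4571)), Mul(Mul(Rational(-1, 115), Add(42, -732, Mul(116, I, Pow(122, Rational(1, 2))))), Rational(-1, 120200))) = Add(Rational(26, 653), Mul(Mul(Rational(-1, 115), Add(-690, Mul(116, I, Pow(122, Rational(1, 2))))), Rational(-1, 120200))) = Add(Rational(26, 653), Mul(Add(6, Mul(Rational(-116, 115), I, Pow(122, Rational(1, 2)))), Rational(-1, 120200))) = Add(Rational(26, 653), Add(Rational(-3, 60100), Mul(Rational(29, 3455750), I, Pow(122, Rational(1, 2))))) = Add(Rational(1560641, 39245300), Mul(Rational(29, 3455750), I, Pow(122, Rational(1, 2))))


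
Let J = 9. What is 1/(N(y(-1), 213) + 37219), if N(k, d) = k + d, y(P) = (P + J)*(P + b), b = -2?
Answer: 1/37408 ≈ 2.6732e-5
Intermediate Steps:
y(P) = (-2 + P)*(9 + P) (y(P) = (P + 9)*(P - 2) = (9 + P)*(-2 + P) = (-2 + P)*(9 + P))
N(k, d) = d + k
1/(N(y(-1), 213) + 37219) = 1/((213 + (-18 + (-1)**2 + 7*(-1))) + 37219) = 1/((213 + (-18 + 1 - 7)) + 37219) = 1/((213 - 24) + 37219) = 1/(189 + 37219) = 1/37408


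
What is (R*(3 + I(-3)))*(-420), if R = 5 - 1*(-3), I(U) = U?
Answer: 0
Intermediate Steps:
R = 8 (R = 5 + 3 = 8)
(R*(3 + I(-3)))*(-420) = (8*(3 - 3))*(-420) = (8*0)*(-420) = 0*(-420) = 0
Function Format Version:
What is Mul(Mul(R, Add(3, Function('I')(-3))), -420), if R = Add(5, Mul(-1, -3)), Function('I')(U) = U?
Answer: 0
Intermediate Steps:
R = 8 (R = Add(5, 3) = 8)
Mul(Mul(R, Add(3, Function('I')(-3))), -420) = Mul(Mul(8, Add(3, -3)), -420) = Mul(Mul(8, 0), -420) = Mul(0, -420) = 0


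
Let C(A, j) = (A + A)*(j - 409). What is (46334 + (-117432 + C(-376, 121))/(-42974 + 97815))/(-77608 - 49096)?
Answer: -1270551019/3474287032 ≈ -0.36570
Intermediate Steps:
C(A, j) = 2*A*(-409 + j) (C(A, j) = (2*A)*(-409 + j) = 2*A*(-409 + j))
(46334 + (-117432 + C(-376, 121))/(-42974 + 97815))/(-77608 - 49096) = (46334 + (-117432 + 2*(-376)*(-409 + 121))/(-42974 + 97815))/(-77608 - 49096) = (46334 + (-117432 + 2*(-376)*(-288))/54841)/(-126704) = (46334 + (-117432 + 216576)*(1/54841))*(-1/126704) = (46334 + 99144*(1/54841))*(-1/126704) = (46334 + 99144/54841)*(-1/126704) = (2541102038/54841)*(-1/126704) = -1270551019/3474287032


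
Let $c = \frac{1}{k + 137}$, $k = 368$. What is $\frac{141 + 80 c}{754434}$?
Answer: $\frac{14257}{76197834} \approx 0.00018711$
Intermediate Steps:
$c = \frac{1}{505}$ ($c = \frac{1}{368 + 137} = \frac{1}{505} \approx 0.0019802$)
$\frac{141 + 80 c}{754434} = \frac{141 + 80 \cdot \frac{1}{505}}{754434} = \left(141 + \frac{16}{101}\right) \frac{1}{754434} = \frac{14257}{101} \cdot \frac{1}{754434} = \frac{14257}{76197834}$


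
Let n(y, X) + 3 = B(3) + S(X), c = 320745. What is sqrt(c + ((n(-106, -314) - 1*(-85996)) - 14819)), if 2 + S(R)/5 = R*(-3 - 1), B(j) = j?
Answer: 4*sqrt(24887) ≈ 631.02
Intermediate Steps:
S(R) = -10 - 20*R (S(R) = -10 + 5*(R*(-3 - 1)) = -10 + 5*(R*(-4)) = -10 + 5*(-4*R) = -10 - 20*R)
n(y, X) = -10 - 20*X (n(y, X) = -3 + (3 + (-10 - 20*X)) = -3 + (-7 - 20*X) = -10 - 20*X)
sqrt(c + ((n(-106, -314) - 1*(-85996)) - 14819)) = sqrt(320745 + (((-10 - 20*(-314)) - 1*(-85996)) - 14819)) = sqrt(320745 + (((-10 + 6280) + 85996) - 14819)) = sqrt(320745 + ((6270 + 85996) - 14819)) = sqrt(320745 + (92266 - 14819)) = sqrt(320745 + 77447) = sqrt(398192) = 4*sqrt(24887)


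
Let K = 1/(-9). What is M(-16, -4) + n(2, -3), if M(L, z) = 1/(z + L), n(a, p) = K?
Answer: -29/180 ≈ -0.16111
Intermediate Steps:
K = -⅑ ≈ -0.11111
n(a, p) = -⅑
M(L, z) = 1/(L + z)
M(-16, -4) + n(2, -3) = 1/(-16 - 4) - ⅑ = 1/(-20) - ⅑ = -1/20 - ⅑ = -29/180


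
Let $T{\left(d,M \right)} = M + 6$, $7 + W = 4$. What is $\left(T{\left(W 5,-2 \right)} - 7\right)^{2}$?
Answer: $9$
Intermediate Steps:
$W = -3$ ($W = -7 + 4 = -3$)
$T{\left(d,M \right)} = 6 + M$
$\left(T{\left(W 5,-2 \right)} - 7\right)^{2} = \left(\left(6 - 2\right) - 7\right)^{2} = \left(4 - 7\right)^{2} = \left(-3\right)^{2} = 9$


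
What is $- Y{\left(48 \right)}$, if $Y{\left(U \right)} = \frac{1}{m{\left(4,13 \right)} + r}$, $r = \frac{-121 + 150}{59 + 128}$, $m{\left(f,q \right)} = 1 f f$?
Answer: $- \frac{187}{3021} \approx -0.0619$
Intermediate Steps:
$m{\left(f,q \right)} = f^{2}$ ($m{\left(f,q \right)} = f f = f^{2}$)
$r = \frac{29}{187} \approx 0.15508$
$Y{\left(U \right)} = \frac{187}{3021}$ ($Y{\left(U \right)} = \frac{1}{4^{2} + \frac{29}{187}} = \frac{1}{16 + \frac{29}{187}} = \frac{1}{\frac{3021}{187}} = \frac{187}{3021}$)
$- Y{\left(48 \right)} = \left(-1\right) \frac{187}{3021} = - \frac{187}{3021}$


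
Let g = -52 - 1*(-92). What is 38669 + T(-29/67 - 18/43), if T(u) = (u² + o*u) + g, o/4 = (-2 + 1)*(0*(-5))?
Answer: 321296949358/8300161 ≈ 38710.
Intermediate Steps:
g = 40 (g = -52 + 92 = 40)
o = 0 (o = 4*((-2 + 1)*(0*(-5))) = 4*(-1*0) = 4*0 = 0)
T(u) = 40 + u² (T(u) = (u² + 0*u) + 40 = (u² + 0) + 40 = u² + 40 = 40 + u²)
38669 + T(-29/67 - 18/43) = 38669 + (40 + (-29/67 - 18/43)²) = 38669 + (40 + (-2453/2881)²) = 38669 + (40 + 6017209/8300161) = 38669 + 338023649/8300161 = 321296949358/8300161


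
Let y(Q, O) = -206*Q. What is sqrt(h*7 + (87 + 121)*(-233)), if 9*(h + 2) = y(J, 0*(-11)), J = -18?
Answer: 3*I*sqrt(5066) ≈ 213.53*I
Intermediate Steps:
h = 410 (h = -2 + (-206*(-18))/9 = -2 + (1/9)*3708 = -2 + 412 = 410)
sqrt(h*7 + (87 + 121)*(-233)) = sqrt(410*7 + (87 + 121)*(-233)) = sqrt(2870 + 208*(-233)) = sqrt(2870 - 48464) = sqrt(-45594) = 3*I*sqrt(5066)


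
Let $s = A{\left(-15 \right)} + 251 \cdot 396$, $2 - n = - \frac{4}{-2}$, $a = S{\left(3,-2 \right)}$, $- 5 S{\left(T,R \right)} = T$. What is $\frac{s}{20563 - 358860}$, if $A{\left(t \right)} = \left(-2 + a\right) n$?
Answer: $- \frac{99396}{338297} \approx -0.29381$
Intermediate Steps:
$S{\left(T,R \right)} = - \frac{T}{5}$
$a = - \frac{3}{5}$ ($a = \left(- \frac{1}{5}\right) 3 = - \frac{3}{5} \approx -0.6$)
$n = 0$ ($n = 2 - - \frac{4}{-2} = 2 - \left(-4\right) \left(- \frac{1}{2}\right) = 2 - 2 = 0$)
$A{\left(t \right)} = 0$ ($A{\left(t \right)} = \left(-2 - \frac{3}{5}\right) 0 = \left(- \frac{13}{5}\right) 0 = 0$)
$s = 99396$ ($s = 0 + 251 \cdot 396 = 0 + 99396 = 99396$)
$\frac{s}{20563 - 358860} = \frac{99396}{20563 - 358860} = \frac{99396}{-338297} = 99396 \left(- \frac{1}{338297}\right) = - \frac{99396}{338297}$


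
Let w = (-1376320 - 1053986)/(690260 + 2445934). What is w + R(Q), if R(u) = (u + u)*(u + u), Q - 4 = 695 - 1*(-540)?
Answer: 1069874813755/174233 ≈ 6.1405e+6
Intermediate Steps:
Q = 1239 (Q = 4 + (695 - 1*(-540)) = 4 + (695 + 540) = 4 + 1235 = 1239)
w = -135017/174233 (w = -2430306/3136194 = -2430306*1/3136194 = -135017/174233 ≈ -0.77492)
R(u) = 4*u² (R(u) = (2*u)*(2*u) = 4*u²)
w + R(Q) = -135017/174233 + 4*1239² = -135017/174233 + 4*1535121 = -135017/174233 + 6140484 = 1069874813755/174233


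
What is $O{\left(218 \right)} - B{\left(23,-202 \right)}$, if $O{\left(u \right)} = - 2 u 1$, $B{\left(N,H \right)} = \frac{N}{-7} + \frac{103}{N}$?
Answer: $- \frac{70388}{161} \approx -437.19$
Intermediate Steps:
$B{\left(N,H \right)} = \frac{103}{N} - \frac{N}{7}$ ($B{\left(N,H \right)} = N \left(- \frac{1}{7}\right) + \frac{103}{N} = - \frac{N}{7} + \frac{103}{N} = \frac{103}{N} - \frac{N}{7}$)
$O{\left(u \right)} = - 2 u$
$O{\left(218 \right)} - B{\left(23,-202 \right)} = \left(-2\right) 218 - \left(\frac{103}{23} - \frac{23}{7}\right) = -436 - \left(103 \cdot \frac{1}{23} - \frac{23}{7}\right) = -436 - \left(\frac{103}{23} - \frac{23}{7}\right) = -436 - \frac{192}{161} = - \frac{70388}{161}$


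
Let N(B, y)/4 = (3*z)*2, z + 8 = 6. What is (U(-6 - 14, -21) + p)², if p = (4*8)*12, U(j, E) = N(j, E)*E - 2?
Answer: 1932100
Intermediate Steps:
z = -2 (z = -8 + 6 = -2)
N(B, y) = -48 (N(B, y) = 4*((3*(-2))*2) = 4*(-6*2) = 4*(-12) = -48)
U(j, E) = -2 - 48*E (U(j, E) = -48*E - 2 = -2 - 48*E)
p = 384 (p = 32*12 = 384)
(U(-6 - 14, -21) + p)² = ((-2 - 48*(-21)) + 384)² = ((-2 + 1008) + 384)² = (1006 + 384)² = 1390² = 1932100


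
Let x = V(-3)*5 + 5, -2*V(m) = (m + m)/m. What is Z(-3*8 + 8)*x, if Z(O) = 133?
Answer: 0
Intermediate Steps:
V(m) = -1 (V(m) = -(m + m)/(2*m) = -2*m/(2*m) = -½*2 = -1)
x = 0 (x = -1*5 + 5 = -5 + 5 = 0)
Z(-3*8 + 8)*x = 133*0 = 0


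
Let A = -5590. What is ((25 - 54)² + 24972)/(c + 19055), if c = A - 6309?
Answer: 25813/7156 ≈ 3.6072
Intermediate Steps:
c = -11899 (c = -5590 - 6309 = -11899)
((25 - 54)² + 24972)/(c + 19055) = ((25 - 54)² + 24972)/(-11899 + 19055) = ((-29)² + 24972)/7156 = (841 + 24972)*(1/7156) = 25813*(1/7156) = 25813/7156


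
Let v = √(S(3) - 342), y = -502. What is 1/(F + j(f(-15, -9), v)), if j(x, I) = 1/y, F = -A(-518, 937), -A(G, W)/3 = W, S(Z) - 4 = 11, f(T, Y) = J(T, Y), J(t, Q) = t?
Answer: 502/1411121 ≈ 0.00035575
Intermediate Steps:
f(T, Y) = T
S(Z) = 15 (S(Z) = 4 + 11 = 15)
A(G, W) = -3*W
F = 2811 (F = -(-3)*937 = -1*(-2811) = 2811)
v = I*√327 (v = √(15 - 342) = √(-327) = I*√327 ≈ 18.083*I)
j(x, I) = -1/502 (j(x, I) = 1/(-502) = -1/502)
1/(F + j(f(-15, -9), v)) = 1/(2811 - 1/502) = 1/(1411121/502) = 502/1411121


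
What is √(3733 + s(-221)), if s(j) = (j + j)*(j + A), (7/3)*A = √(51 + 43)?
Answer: √(4969335 - 9282*√94)/7 ≈ 315.56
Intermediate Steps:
A = 3*√94/7 (A = 3*√(51 + 43)/7 = 3*√94/7 ≈ 4.1552)
s(j) = 2*j*(j + 3*√94/7) (s(j) = (j + j)*(j + 3*√94/7) = (2*j)*(j + 3*√94/7) = 2*j*(j + 3*√94/7))
√(3733 + s(-221)) = √(3733 + (2/7)*(-221)*(3*√94 + 7*(-221))) = √(3733 + (2/7)*(-221)*(3*√94 - 1547)) = √(3733 + (2/7)*(-221)*(-1547 + 3*√94)) = √(3733 + (97682 - 1326*√94/7)) = √(101415 - 1326*√94/7)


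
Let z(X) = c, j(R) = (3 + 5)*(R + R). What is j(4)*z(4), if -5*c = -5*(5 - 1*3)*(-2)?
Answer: -256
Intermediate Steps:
j(R) = 16*R (j(R) = 8*(2*R) = 16*R)
c = -4 (c = -(-5*(5 - 1*3))*(-2)/5 = -(-5*(5 - 3))*(-2)/5 = -(-5*2)*(-2)/5 = -(-2)*(-2) = -⅕*20 = -4)
z(X) = -4
j(4)*z(4) = (16*4)*(-4) = 64*(-4) = -256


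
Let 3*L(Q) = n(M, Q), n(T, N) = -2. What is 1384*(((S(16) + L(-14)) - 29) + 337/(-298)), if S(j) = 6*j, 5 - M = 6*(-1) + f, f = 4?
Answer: 40337372/447 ≈ 90240.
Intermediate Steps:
M = 7 (M = 5 - (6*(-1) + 4) = 5 - (-6 + 4) = 5 - 1*(-2) = 5 + 2 = 7)
L(Q) = -⅔ (L(Q) = (⅓)*(-2) = -⅔)
1384*(((S(16) + L(-14)) - 29) + 337/(-298)) = 1384*(((6*16 - ⅔) - 29) + 337/(-298)) = 1384*(((96 - ⅔) - 29) + 337*(-1/298)) = 1384*((286/3 - 29) - 337/298) = 1384*(199/3 - 337/298) = 1384*(58291/894) = 40337372/447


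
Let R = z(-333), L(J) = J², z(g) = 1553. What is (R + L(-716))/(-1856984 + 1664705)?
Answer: -171403/64093 ≈ -2.6743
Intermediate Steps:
R = 1553
(R + L(-716))/(-1856984 + 1664705) = (1553 + (-716)²)/(-1856984 + 1664705) = (1553 + 512656)/(-192279) = 514209*(-1/192279) = -171403/64093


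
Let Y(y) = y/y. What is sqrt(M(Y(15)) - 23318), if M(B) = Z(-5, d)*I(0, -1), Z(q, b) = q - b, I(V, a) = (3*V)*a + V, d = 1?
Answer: I*sqrt(23318) ≈ 152.7*I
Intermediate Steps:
I(V, a) = V + 3*V*a (I(V, a) = 3*V*a + V = V + 3*V*a)
Y(y) = 1
M(B) = 0 (M(B) = (-5 - 1*1)*(0*(1 + 3*(-1))) = (-5 - 1)*(0*(1 - 3)) = -0*(-2) = -6*0 = 0)
sqrt(M(Y(15)) - 23318) = sqrt(0 - 23318) = sqrt(-23318) = I*sqrt(23318)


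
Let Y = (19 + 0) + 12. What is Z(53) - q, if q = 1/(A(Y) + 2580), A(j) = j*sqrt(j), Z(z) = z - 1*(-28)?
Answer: 536752749/6626609 + 31*sqrt(31)/6626609 ≈ 81.000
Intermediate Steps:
Z(z) = 28 + z (Z(z) = z + 28 = 28 + z)
Y = 31 (Y = 19 + 12 = 31)
A(j) = j**(3/2)
q = 1/(2580 + 31*sqrt(31)) (q = 1/(31**(3/2) + 2580) = 1/(31*sqrt(31) + 2580) = 1/(2580 + 31*sqrt(31)) ≈ 0.00036329)
Z(53) - q = (28 + 53) - (2580/6626609 - 31*sqrt(31)/6626609) = 81 + (-2580/6626609 + 31*sqrt(31)/6626609) = 536752749/6626609 + 31*sqrt(31)/6626609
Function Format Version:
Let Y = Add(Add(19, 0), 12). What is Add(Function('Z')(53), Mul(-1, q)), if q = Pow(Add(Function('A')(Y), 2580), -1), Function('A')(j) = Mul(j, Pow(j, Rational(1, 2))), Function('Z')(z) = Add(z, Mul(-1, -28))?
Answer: Add(Rational(536752749, 6626609), Mul(Rational(31, 6626609), Pow(31, Rational(1, 2)))) ≈ 81.000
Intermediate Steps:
Function('Z')(z) = Add(28, z) (Function('Z')(z) = Add(z, 28) = Add(28, z))
Y = 31 (Y = Add(19, 12) = 31)
Function('A')(j) = Pow(j, Rational(3, 2))
q = Pow(Add(2580, Mul(31, Pow(31, Rational(1, 2)))), -1) (q = Pow(Add(Pow(31, Rational(3, 2)), 2580), -1) = Pow(Add(Mul(31, Pow(31, Rational(1, 2))), 2580), -1) = Pow(Add(2580, Mul(31, Pow(31, Rational(1, 2)))), -1) ≈ 0.00036329)
Add(Function('Z')(53), Mul(-1, q)) = Add(Add(28, 53), Mul(-1, Add(Rational(2580, 6626609), Mul(Rational(-31, 6626609), Pow(31, Rational(1, 2)))))) = Add(81, Add(Rational(-2580, 6626609), Mul(Rational(31, 6626609), Pow(31, Rational(1, 2))))) = Add(Rational(536752749, 6626609), Mul(Rational(31, 6626609), Pow(31, Rational(1, 2))))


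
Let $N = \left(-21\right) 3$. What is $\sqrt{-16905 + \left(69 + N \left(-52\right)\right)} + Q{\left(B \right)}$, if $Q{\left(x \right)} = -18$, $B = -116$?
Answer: $-18 + 2 i \sqrt{3390} \approx -18.0 + 116.45 i$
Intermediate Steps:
$N = -63$
$\sqrt{-16905 + \left(69 + N \left(-52\right)\right)} + Q{\left(B \right)} = \sqrt{-16905 + \left(69 - -3276\right)} - 18 = \sqrt{-16905 + \left(69 + 3276\right)} - 18 = \sqrt{-16905 + 3345} - 18 = \sqrt{-13560} - 18 = 2 i \sqrt{3390} - 18 = -18 + 2 i \sqrt{3390}$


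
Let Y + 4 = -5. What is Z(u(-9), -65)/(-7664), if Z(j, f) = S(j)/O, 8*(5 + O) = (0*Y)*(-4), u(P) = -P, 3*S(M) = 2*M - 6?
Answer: 1/9580 ≈ 0.00010438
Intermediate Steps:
Y = -9 (Y = -4 - 5 = -9)
S(M) = -2 + 2*M/3 (S(M) = (2*M - 6)/3 = (-6 + 2*M)/3 = -2 + 2*M/3)
O = -5 (O = -5 + ((0*(-9))*(-4))/8 = -5 + (0*(-4))/8 = -5 + (⅛)*0 = -5 + 0 = -5)
Z(j, f) = ⅖ - 2*j/15 (Z(j, f) = (-2 + 2*j/3)/(-5) = (-2 + 2*j/3)*(-⅕) = ⅖ - 2*j/15)
Z(u(-9), -65)/(-7664) = (⅖ - (-2)*(-9)/15)/(-7664) = (⅖ - 2/15*9)*(-1/7664) = (⅖ - 6/5)*(-1/7664) = -⅘*(-1/7664) = 1/9580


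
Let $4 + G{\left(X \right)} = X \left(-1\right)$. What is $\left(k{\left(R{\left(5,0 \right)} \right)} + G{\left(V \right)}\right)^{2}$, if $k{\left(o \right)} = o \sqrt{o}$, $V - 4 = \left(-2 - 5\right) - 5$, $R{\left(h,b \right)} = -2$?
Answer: $8 - 16 i \sqrt{2} \approx 8.0 - 22.627 i$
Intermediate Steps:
$V = -8$ ($V = 4 - 12 = -8$)
$k{\left(o \right)} = o^{\frac{3}{2}}$
$G{\left(X \right)} = -4 - X$ ($G{\left(X \right)} = -4 + X \left(-1\right) = -4 - X$)
$\left(k{\left(R{\left(5,0 \right)} \right)} + G{\left(V \right)}\right)^{2} = \left(\left(-2\right)^{\frac{3}{2}} - -4\right)^{2} = \left(- 2 i \sqrt{2} + \left(-4 + 8\right)\right)^{2} = \left(- 2 i \sqrt{2} + 4\right)^{2} = \left(4 - 2 i \sqrt{2}\right)^{2}$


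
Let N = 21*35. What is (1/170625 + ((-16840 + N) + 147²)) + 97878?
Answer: 17639553751/170625 ≈ 1.0338e+5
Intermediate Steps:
N = 735
(1/170625 + ((-16840 + N) + 147²)) + 97878 = (1/170625 + ((-16840 + 735) + 147²)) + 97878 = (1/170625 + (-16105 + 21609)) + 97878 = (1/170625 + 5504) + 97878 = 939120001/170625 + 97878 = 17639553751/170625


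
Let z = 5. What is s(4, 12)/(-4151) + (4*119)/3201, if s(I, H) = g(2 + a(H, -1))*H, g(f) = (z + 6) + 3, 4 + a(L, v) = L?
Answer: 205444/1898193 ≈ 0.10823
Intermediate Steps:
a(L, v) = -4 + L
g(f) = 14 (g(f) = (5 + 6) + 3 = 11 + 3 = 14)
s(I, H) = 14*H
s(4, 12)/(-4151) + (4*119)/3201 = (14*12)/(-4151) + (4*119)/3201 = 168*(-1/4151) + 476*(1/3201) = -24/593 + 476/3201 = 205444/1898193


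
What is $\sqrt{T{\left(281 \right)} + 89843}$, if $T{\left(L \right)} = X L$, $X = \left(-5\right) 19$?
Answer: $2 \sqrt{15787} \approx 251.29$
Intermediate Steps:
$X = -95$
$T{\left(L \right)} = - 95 L$
$\sqrt{T{\left(281 \right)} + 89843} = \sqrt{\left(-95\right) 281 + 89843} = \sqrt{-26695 + 89843} = \sqrt{63148} = 2 \sqrt{15787}$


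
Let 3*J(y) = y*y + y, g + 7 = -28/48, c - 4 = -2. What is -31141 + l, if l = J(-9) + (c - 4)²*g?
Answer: -93442/3 ≈ -31147.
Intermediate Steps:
c = 2 (c = 4 - 2 = 2)
g = -91/12 (g = -7 - 28/48 = -7 - 28*1/48 = -7 - 7/12 = -91/12 ≈ -7.5833)
J(y) = y/3 + y²/3 (J(y) = (y*y + y)/3 = (y² + y)/3 = (y + y²)/3 = y/3 + y²/3)
l = -19/3 (l = (⅓)*(-9)*(1 - 9) + (2 - 4)²*(-91/12) = (⅓)*(-9)*(-8) + (-2)²*(-91/12) = 24 + 4*(-91/12) = 24 - 91/3 = -19/3 ≈ -6.3333)
-31141 + l = -31141 - 19/3 = -93442/3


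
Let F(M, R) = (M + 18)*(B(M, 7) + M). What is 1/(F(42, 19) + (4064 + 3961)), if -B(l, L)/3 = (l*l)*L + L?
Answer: -1/2213355 ≈ -4.5180e-7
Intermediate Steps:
B(l, L) = -3*L - 3*L*l**2 (B(l, L) = -3*((l*l)*L + L) = -3*(l**2*L + L) = -3*(L*l**2 + L) = -3*(L + L*l**2) = -3*L - 3*L*l**2)
F(M, R) = (18 + M)*(-21 + M - 21*M**2) (F(M, R) = (M + 18)*(-3*7*(1 + M**2) + M) = (18 + M)*((-21 - 21*M**2) + M) = (18 + M)*(-21 + M - 21*M**2))
1/(F(42, 19) + (4064 + 3961)) = 1/((-378 - 377*42**2 - 21*42**3 - 3*42) + (4064 + 3961)) = 1/((-378 - 377*1764 - 21*74088 - 126) + 8025) = 1/((-378 - 665028 - 1555848 - 126) + 8025) = 1/(-2221380 + 8025) = 1/(-2213355) = -1/2213355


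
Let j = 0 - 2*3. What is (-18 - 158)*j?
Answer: 1056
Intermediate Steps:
j = -6 (j = 0 - 6 = -6)
(-18 - 158)*j = (-18 - 158)*(-6) = -176*(-6) = 1056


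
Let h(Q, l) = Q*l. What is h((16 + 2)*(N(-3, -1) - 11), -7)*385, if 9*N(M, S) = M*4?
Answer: 598290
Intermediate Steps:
N(M, S) = 4*M/9 (N(M, S) = (M*4)/9 = (4*M)/9 = 4*M/9)
h((16 + 2)*(N(-3, -1) - 11), -7)*385 = (((16 + 2)*((4/9)*(-3) - 11))*(-7))*385 = ((18*(-4/3 - 11))*(-7))*385 = ((18*(-37/3))*(-7))*385 = -222*(-7)*385 = 1554*385 = 598290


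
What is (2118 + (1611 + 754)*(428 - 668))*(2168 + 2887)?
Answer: -2858511510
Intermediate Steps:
(2118 + (1611 + 754)*(428 - 668))*(2168 + 2887) = (2118 + 2365*(-240))*5055 = (2118 - 567600)*5055 = -565482*5055 = -2858511510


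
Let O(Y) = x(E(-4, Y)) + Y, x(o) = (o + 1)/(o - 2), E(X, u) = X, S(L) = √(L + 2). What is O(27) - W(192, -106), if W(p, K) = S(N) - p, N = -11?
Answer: 439/2 - 3*I ≈ 219.5 - 3.0*I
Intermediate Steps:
S(L) = √(2 + L)
x(o) = (1 + o)/(-2 + o)
W(p, K) = -p + 3*I (W(p, K) = √(2 - 11) - p = √(-9) - p = 3*I - p = -p + 3*I)
O(Y) = ½ + Y (O(Y) = (1 - 4)/(-2 - 4) + Y = -3/(-6) + Y = -⅙*(-3) + Y = ½ + Y)
O(27) - W(192, -106) = (½ + 27) - (-1*192 + 3*I) = 55/2 - (-192 + 3*I) = 55/2 + (192 - 3*I) = 439/2 - 3*I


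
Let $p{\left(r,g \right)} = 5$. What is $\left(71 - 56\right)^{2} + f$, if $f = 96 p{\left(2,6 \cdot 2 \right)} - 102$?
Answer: $603$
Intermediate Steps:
$f = 378$ ($f = 96 \cdot 5 - 102 = 480 - 102 = 378$)
$\left(71 - 56\right)^{2} + f = \left(71 - 56\right)^{2} + 378 = 15^{2} + 378 = 225 + 378 = 603$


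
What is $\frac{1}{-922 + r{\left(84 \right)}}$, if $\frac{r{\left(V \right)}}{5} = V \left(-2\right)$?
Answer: $- \frac{1}{1762} \approx -0.00056754$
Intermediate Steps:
$r{\left(V \right)} = - 10 V$ ($r{\left(V \right)} = 5 V \left(-2\right) = 5 \left(- 2 V\right) = - 10 V$)
$\frac{1}{-922 + r{\left(84 \right)}} = \frac{1}{-922 - 840} = \frac{1}{-1762} = - \frac{1}{1762}$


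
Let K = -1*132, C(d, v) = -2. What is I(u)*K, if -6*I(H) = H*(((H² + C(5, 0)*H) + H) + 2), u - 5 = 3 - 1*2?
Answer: 4224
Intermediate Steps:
u = 6 (u = 5 + (3 - 1*2) = 5 + (3 - 2) = 5 + 1 = 6)
I(H) = -H*(2 + H² - H)/6 (I(H) = -H*(((H² - 2*H) + H) + 2)/6 = -H*((H² - H) + 2)/6 = -H*(2 + H² - H)/6)
K = -132
I(u)*K = ((⅙)*6*(-2 + 6 - 1*6²))*(-132) = ((⅙)*6*(-2 + 6 - 1*36))*(-132) = ((⅙)*6*(-2 + 6 - 36))*(-132) = ((⅙)*6*(-32))*(-132) = -32*(-132) = 4224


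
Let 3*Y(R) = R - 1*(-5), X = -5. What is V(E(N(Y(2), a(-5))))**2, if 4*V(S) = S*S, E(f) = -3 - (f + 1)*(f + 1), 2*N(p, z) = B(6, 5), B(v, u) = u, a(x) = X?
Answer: 13845841/4096 ≈ 3380.3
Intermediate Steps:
a(x) = -5
Y(R) = 5/3 + R/3 (Y(R) = (R - 1*(-5))/3 = (R + 5)/3 = (5 + R)/3 = 5/3 + R/3)
N(p, z) = 5/2 (N(p, z) = (1/2)*5 = 5/2)
E(f) = -3 - (1 + f)**2 (E(f) = -3 - (1 + f)*(1 + f) = -3 - (1 + f)**2)
V(S) = S**2/4 (V(S) = (S*S)/4 = S**2/4)
V(E(N(Y(2), a(-5))))**2 = ((-3 - (1 + 5/2)**2)**2/4)**2 = ((-3 - (7/2)**2)**2/4)**2 = ((-3 - 1*49/4)**2/4)**2 = ((-3 - 49/4)**2/4)**2 = ((-61/4)**2/4)**2 = ((1/4)*(3721/16))**2 = (3721/64)**2 = 13845841/4096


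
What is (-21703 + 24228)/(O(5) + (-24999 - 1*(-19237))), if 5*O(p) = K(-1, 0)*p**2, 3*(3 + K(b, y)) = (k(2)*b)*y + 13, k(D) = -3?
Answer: -7575/17266 ≈ -0.43872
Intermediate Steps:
K(b, y) = 4/3 - b*y (K(b, y) = -3 + ((-3*b)*y + 13)/3 = -3 + (-3*b*y + 13)/3 = -3 + (13 - 3*b*y)/3 = -3 + (13/3 - b*y) = 4/3 - b*y)
O(p) = 4*p**2/15 (O(p) = ((4/3 - 1*(-1)*0)*p**2)/5 = ((4/3 + 0)*p**2)/5 = (4*p**2/3)/5 = 4*p**2/15)
(-21703 + 24228)/(O(5) + (-24999 - 1*(-19237))) = (-21703 + 24228)/((4/15)*5**2 + (-24999 - 1*(-19237))) = 2525/((4/15)*25 + (-24999 + 19237)) = 2525/(20/3 - 5762) = 2525/(-17266/3) = 2525*(-3/17266) = -7575/17266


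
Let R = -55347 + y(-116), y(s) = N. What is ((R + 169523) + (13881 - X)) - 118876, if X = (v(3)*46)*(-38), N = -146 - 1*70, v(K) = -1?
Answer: 7217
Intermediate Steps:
N = -216 (N = -146 - 70 = -216)
y(s) = -216
X = 1748 (X = -1*46*(-38) = -46*(-38) = 1748)
R = -55563 (R = -55347 - 216 = -55563)
((R + 169523) + (13881 - X)) - 118876 = ((-55563 + 169523) + (13881 - 1*1748)) - 118876 = (113960 + (13881 - 1748)) - 118876 = (113960 + 12133) - 118876 = 126093 - 118876 = 7217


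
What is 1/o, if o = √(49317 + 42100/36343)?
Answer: √65140096768033/1792369831 ≈ 0.0045029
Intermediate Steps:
o = √65140096768033/36343 (o = √(49317 + 42100*(1/36343)) = √(49317 + 42100/36343) = √(1792369831/36343) = √65140096768033/36343 ≈ 222.08)
1/o = 1/(√65140096768033/36343) = √65140096768033/1792369831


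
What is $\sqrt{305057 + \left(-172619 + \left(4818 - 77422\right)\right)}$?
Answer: $\sqrt{59834} \approx 244.61$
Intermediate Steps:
$\sqrt{305057 + \left(-172619 + \left(4818 - 77422\right)\right)} = \sqrt{305057 - 245223} = \sqrt{59834}$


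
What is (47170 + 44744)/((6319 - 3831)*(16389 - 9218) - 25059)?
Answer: 91914/17816389 ≈ 0.0051590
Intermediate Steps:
(47170 + 44744)/((6319 - 3831)*(16389 - 9218) - 25059) = 91914/(2488*7171 - 25059) = 91914/(17841448 - 25059) = 91914/17816389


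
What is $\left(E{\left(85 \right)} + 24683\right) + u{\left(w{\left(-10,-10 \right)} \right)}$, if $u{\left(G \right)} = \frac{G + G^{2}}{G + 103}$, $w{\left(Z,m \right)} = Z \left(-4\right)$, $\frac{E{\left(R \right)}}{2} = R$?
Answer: $\frac{3555619}{143} \approx 24864.0$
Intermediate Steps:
$E{\left(R \right)} = 2 R$
$w{\left(Z,m \right)} = - 4 Z$
$u{\left(G \right)} = \frac{G + G^{2}}{103 + G}$
$\left(E{\left(85 \right)} + 24683\right) + u{\left(w{\left(-10,-10 \right)} \right)} = \left(2 \cdot 85 + 24683\right) + \frac{\left(-4\right) \left(-10\right) \left(1 - -40\right)}{103 - -40} = \left(170 + 24683\right) + \frac{40 \left(1 + 40\right)}{103 + 40} = 24853 + 40 \cdot \frac{1}{143} \cdot 41 = 24853 + \frac{1640}{143} = \frac{3555619}{143}$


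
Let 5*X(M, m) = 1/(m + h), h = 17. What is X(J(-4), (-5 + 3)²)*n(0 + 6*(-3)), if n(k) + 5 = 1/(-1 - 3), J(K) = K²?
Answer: -1/20 ≈ -0.050000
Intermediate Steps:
X(M, m) = 1/(5*(17 + m)) (X(M, m) = 1/(5*(m + 17)) = 1/(5*(17 + m)))
n(k) = -21/4 (n(k) = -5 + 1/(-1 - 3) = -5 + 1/(-4) = -5 - ¼ = -21/4)
X(J(-4), (-5 + 3)²)*n(0 + 6*(-3)) = (1/(5*(17 + (-5 + 3)²)))*(-21/4) = (1/(5*(17 + (-2)²)))*(-21/4) = (1/(5*(17 + 4)))*(-21/4) = ((⅕)/21)*(-21/4) = ((⅕)*(1/21))*(-21/4) = (1/105)*(-21/4) = -1/20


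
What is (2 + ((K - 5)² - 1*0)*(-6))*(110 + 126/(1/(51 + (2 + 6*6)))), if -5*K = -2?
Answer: -35376176/25 ≈ -1.4150e+6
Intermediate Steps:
K = ⅖ (K = -⅕*(-2) = ⅖ ≈ 0.40000)
(2 + ((K - 5)² - 1*0)*(-6))*(110 + 126/(1/(51 + (2 + 6*6)))) = (2 + ((⅖ - 5)² - 1*0)*(-6))*(110 + 126/(1/(51 + (2 + 6*6)))) = (2 + ((-23/5)² + 0)*(-6))*(110 + 126/(1/(51 + (2 + 36)))) = (2 + (529/25 + 0)*(-6))*(110 + 126/(1/(51 + 38))) = (2 + (529/25)*(-6))*(110 + 126/(1/89)) = (2 - 3174/25)*(110 + 126/(1/89)) = -3124*(110 + 126*89)/25 = -3124*(110 + 11214)/25 = -3124/25*11324 = -35376176/25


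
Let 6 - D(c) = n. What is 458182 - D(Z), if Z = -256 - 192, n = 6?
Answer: 458182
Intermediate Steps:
Z = -448
D(c) = 0 (D(c) = 6 - 1*6 = 6 - 6 = 0)
458182 - D(Z) = 458182 - 1*0 = 458182 + 0 = 458182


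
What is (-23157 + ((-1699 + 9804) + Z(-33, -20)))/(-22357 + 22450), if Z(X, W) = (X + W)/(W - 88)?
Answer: -1625563/10044 ≈ -161.84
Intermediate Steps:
Z(X, W) = (W + X)/(-88 + W)
(-23157 + ((-1699 + 9804) + Z(-33, -20)))/(-22357 + 22450) = (-23157 + ((-1699 + 9804) + (-20 - 33)/(-88 - 20)))/(-22357 + 22450) = (-23157 + (8105 - 53/(-108)))/93 = (-23157 + (8105 - 1/108*(-53)))*(1/93) = (-23157 + (8105 + 53/108))*(1/93) = (-23157 + 875393/108)*(1/93) = -1625563/108*1/93 = -1625563/10044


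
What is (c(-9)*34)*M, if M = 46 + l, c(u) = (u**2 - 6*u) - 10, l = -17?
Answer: 123250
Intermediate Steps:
c(u) = -10 + u**2 - 6*u
M = 29 (M = 46 - 17 = 29)
(c(-9)*34)*M = ((-10 + (-9)**2 - 6*(-9))*34)*29 = ((-10 + 81 + 54)*34)*29 = (125*34)*29 = 4250*29 = 123250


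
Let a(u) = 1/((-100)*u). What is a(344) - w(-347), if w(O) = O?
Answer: 11936799/34400 ≈ 347.00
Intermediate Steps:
a(u) = -1/(100*u)
a(344) - w(-347) = -1/100/344 - 1*(-347) = -1/100*1/344 + 347 = -1/34400 + 347 = 11936799/34400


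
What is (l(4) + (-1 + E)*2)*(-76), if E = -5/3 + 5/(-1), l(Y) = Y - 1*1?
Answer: 2812/3 ≈ 937.33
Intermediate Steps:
l(Y) = -1 + Y (l(Y) = Y - 1 = -1 + Y)
E = -20/3 (E = -5*⅓ + 5*(-1) = -5/3 - 5 = -20/3 ≈ -6.6667)
(l(4) + (-1 + E)*2)*(-76) = ((-1 + 4) + (-1 - 20/3)*2)*(-76) = (3 - 23/3*2)*(-76) = (3 - 46/3)*(-76) = -37/3*(-76) = 2812/3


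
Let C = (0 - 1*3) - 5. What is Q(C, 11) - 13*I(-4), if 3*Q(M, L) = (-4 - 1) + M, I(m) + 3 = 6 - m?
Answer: -286/3 ≈ -95.333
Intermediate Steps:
I(m) = 3 - m (I(m) = -3 + (6 - m) = 3 - m)
C = -8 (C = (0 - 3) - 5 = -3 - 5 = -8)
Q(M, L) = -5/3 + M/3 (Q(M, L) = ((-4 - 1) + M)/3 = (-5 + M)/3 = -5/3 + M/3)
Q(C, 11) - 13*I(-4) = (-5/3 + (⅓)*(-8)) - 13*(3 - 1*(-4)) = (-5/3 - 8/3) - 13*(3 + 4) = -13/3 - 13*7 = -13/3 - 91 = -286/3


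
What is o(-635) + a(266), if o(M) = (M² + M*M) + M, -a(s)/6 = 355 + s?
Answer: 802089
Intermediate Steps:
a(s) = -2130 - 6*s (a(s) = -6*(355 + s) = -2130 - 6*s)
o(M) = M + 2*M² (o(M) = (M² + M²) + M = 2*M² + M = M + 2*M²)
o(-635) + a(266) = -635*(1 + 2*(-635)) + (-2130 - 6*266) = -635*(1 - 1270) + (-2130 - 1596) = -635*(-1269) - 3726 = 805815 - 3726 = 802089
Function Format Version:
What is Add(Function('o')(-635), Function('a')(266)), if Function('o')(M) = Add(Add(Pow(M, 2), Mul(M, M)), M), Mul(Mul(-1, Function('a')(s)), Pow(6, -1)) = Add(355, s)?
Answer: 802089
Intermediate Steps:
Function('a')(s) = Add(-2130, Mul(-6, s)) (Function('a')(s) = Mul(-6, Add(355, s)) = Add(-2130, Mul(-6, s)))
Function('o')(M) = Add(M, Mul(2, Pow(M, 2))) (Function('o')(M) = Add(Add(Pow(M, 2), Pow(M, 2)), M) = Add(Mul(2, Pow(M, 2)), M) = Add(M, Mul(2, Pow(M, 2))))
Add(Function('o')(-635), Function('a')(266)) = Add(Mul(-635, Add(1, Mul(2, -635))), Add(-2130, Mul(-6, 266))) = Add(Mul(-635, Add(1, -1270)), Add(-2130, -1596)) = Add(Mul(-635, -1269), -3726) = Add(805815, -3726) = 802089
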